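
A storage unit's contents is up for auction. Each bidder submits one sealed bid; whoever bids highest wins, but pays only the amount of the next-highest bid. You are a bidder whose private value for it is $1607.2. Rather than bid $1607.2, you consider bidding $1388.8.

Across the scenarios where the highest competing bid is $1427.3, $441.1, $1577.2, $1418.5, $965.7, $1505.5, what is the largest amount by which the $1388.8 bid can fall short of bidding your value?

$188.7

$1427.3: truthful gives $179.9, deviation gives $0 → loss $179.9.
$441.1: same outcome either way → loss $0.
$1577.2: truthful gives $30, deviation gives $0 → loss $30.
$1418.5: truthful gives $188.7, deviation gives $0 → loss $188.7.
$965.7: same outcome either way → loss $0.
$1505.5: truthful gives $101.7, deviation gives $0 → loss $101.7.
Maximum loss: $188.7.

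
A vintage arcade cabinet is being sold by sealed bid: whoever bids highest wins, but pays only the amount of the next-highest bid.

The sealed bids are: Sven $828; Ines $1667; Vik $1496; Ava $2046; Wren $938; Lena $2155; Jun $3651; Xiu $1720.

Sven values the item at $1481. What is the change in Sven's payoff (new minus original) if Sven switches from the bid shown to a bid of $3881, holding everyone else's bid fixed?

The highest bid among the other bidders is $3651; Sven's bid doesn't change that.
Original bid $828: Sven is not highest (top rival bid is $3651); payoff $0.
Alternative bid $3881: Sven is highest, pays the top rival bid $3651; payoff $1481 − $3651 = −$2170.
Change in payoff = −$2170 − ($0) = −$2170.

−$2170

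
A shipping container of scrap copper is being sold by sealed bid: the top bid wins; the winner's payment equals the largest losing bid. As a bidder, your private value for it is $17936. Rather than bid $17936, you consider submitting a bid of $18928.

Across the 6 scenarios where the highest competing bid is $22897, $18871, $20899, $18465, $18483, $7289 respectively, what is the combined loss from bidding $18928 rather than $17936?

The deviation costs you only when the competing bid falls strictly between $17936 and $18928; elsewhere both bids give the same outcome.
$22897: outcomes coincide → loss $0.
$18871: truthful payoff $0, deviation payoff −$935 → loss $935.
$20899: outcomes coincide → loss $0.
$18465: truthful payoff $0, deviation payoff −$529 → loss $529.
$18483: truthful payoff $0, deviation payoff −$547 → loss $547.
$7289: outcomes coincide → loss $0.
Total loss = $935 + $529 + $547 = $2011.

$2011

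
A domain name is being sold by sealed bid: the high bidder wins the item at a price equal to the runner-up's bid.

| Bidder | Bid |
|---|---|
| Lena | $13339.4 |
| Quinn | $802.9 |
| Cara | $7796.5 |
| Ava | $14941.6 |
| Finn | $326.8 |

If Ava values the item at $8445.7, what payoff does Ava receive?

−$4893.7

Highest bid: Ava at $14941.6, so Ava wins.
Second-highest bid: Lena at $13339.4 — that is the price the winner pays.
Ava's payoff = value − price = $8445.7 − $13339.4 = −$4893.7.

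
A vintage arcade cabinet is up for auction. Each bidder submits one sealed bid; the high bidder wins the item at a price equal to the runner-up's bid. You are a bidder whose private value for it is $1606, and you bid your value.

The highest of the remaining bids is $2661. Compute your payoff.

$0

Your bid $1606 is below the highest competing bid $2661, so you lose.
A losing bidder pays nothing and receives nothing: payoff = $0.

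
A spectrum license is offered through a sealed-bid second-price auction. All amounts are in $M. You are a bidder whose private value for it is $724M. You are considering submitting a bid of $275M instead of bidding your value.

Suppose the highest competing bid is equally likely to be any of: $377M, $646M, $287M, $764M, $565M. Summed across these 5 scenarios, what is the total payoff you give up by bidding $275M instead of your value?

The deviation costs you only when the competing bid falls strictly between $275M and $724M; elsewhere both bids give the same outcome.
$377M: truthful payoff $347M, deviation payoff $0M → loss $347M.
$646M: truthful payoff $78M, deviation payoff $0M → loss $78M.
$287M: truthful payoff $437M, deviation payoff $0M → loss $437M.
$764M: outcomes coincide → loss $0M.
$565M: truthful payoff $159M, deviation payoff $0M → loss $159M.
Total loss = $347M + $78M + $437M + $159M = $1021M.
Truthful bidding weakly dominates here: raising your bid can only win items priced above your value, and lowering it can only forfeit items priced below.

$1021M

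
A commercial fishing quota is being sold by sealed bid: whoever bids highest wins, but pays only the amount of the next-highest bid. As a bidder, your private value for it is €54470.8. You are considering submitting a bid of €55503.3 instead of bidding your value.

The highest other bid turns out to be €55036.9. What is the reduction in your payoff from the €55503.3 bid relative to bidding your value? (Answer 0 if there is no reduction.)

€566.1

Bidding your value €54470.8: you lose (since €54470.8 < €55036.9). Payoff €0.
Bidding €55503.3: you win and pay €55036.9. Payoff €54470.8 − €55036.9 = −€566.1.
The competing bid €55036.9 lies between your value and your inflated bid, so overbidding wins an item priced above your value.
Loss from deviating = €0 − (−€566.1) = €566.1.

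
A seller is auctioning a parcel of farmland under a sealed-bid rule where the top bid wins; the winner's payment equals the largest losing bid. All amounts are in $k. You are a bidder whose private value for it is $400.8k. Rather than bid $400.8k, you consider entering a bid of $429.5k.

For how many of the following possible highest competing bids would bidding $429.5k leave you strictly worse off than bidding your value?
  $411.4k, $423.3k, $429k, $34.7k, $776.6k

3

The deviation hurts exactly when the highest competing bid lies strictly between $400.8k and $429.5k — overbidding then wins at a price above your value.
$411.4k: inside the interval → strictly worse (loss $10.6k).
$423.3k: inside the interval → strictly worse (loss $22.5k).
$429k: inside the interval → strictly worse (loss $28.2k).
$34.7k: below both → same outcome either way.
$776.6k: above both → same outcome either way.
Count: 3.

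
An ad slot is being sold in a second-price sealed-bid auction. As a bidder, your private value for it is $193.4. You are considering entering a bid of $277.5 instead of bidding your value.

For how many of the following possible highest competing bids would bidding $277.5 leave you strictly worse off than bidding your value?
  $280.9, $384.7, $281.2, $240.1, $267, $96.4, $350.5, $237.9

3

The deviation hurts exactly when the highest competing bid lies strictly between $193.4 and $277.5 — overbidding then wins at a price above your value.
$280.9: above both → same outcome either way.
$384.7: above both → same outcome either way.
$281.2: above both → same outcome either way.
$240.1: inside the interval → strictly worse (loss $46.7).
$267: inside the interval → strictly worse (loss $73.6).
$96.4: below both → same outcome either way.
$350.5: above both → same outcome either way.
$237.9: inside the interval → strictly worse (loss $44.5).
Count: 3.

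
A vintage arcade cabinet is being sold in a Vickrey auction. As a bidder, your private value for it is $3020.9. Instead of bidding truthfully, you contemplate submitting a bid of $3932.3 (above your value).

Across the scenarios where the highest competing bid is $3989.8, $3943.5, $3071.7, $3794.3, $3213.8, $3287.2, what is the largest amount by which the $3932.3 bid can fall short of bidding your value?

$3989.8: same outcome either way → loss $0.
$3943.5: same outcome either way → loss $0.
$3071.7: truthful gives $0, deviation gives −$50.8 → loss $50.8.
$3794.3: truthful gives $0, deviation gives −$773.4 → loss $773.4.
$3213.8: truthful gives $0, deviation gives −$192.9 → loss $192.9.
$3287.2: truthful gives $0, deviation gives −$266.3 → loss $266.3.
Maximum loss: $773.4.

$773.4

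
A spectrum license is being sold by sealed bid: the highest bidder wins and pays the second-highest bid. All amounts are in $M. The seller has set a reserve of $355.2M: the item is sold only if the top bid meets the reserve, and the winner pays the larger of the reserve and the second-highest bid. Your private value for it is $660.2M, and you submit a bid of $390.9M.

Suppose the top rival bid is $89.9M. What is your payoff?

Your bid $390.9M is the highest and exceeds the reserve.
Price = max(second-highest bid, reserve) = max($89.9M, $355.2M) = $355.2M.
Payoff = $660.2M − $355.2M = $305M.

$305M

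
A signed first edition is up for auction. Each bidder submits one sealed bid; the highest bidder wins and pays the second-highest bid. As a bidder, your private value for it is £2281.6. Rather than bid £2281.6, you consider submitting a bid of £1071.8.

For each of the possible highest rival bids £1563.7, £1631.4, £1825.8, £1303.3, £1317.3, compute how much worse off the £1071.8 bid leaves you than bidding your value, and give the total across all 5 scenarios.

£3766.5

The deviation costs you only when the competing bid falls strictly between £1071.8 and £2281.6; elsewhere both bids give the same outcome.
£1563.7: truthful payoff £717.9, deviation payoff £0 → loss £717.9.
£1631.4: truthful payoff £650.2, deviation payoff £0 → loss £650.2.
£1825.8: truthful payoff £455.8, deviation payoff £0 → loss £455.8.
£1303.3: truthful payoff £978.3, deviation payoff £0 → loss £978.3.
£1317.3: truthful payoff £964.3, deviation payoff £0 → loss £964.3.
Total loss = £717.9 + £650.2 + £455.8 + £978.3 + £964.3 = £3766.5.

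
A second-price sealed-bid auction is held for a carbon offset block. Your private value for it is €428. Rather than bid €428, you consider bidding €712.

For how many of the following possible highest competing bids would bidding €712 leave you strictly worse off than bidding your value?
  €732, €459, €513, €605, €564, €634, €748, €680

The deviation hurts exactly when the highest competing bid lies strictly between €428 and €712 — overbidding then wins at a price above your value.
€732: above both → same outcome either way.
€459: inside the interval → strictly worse (loss €31).
€513: inside the interval → strictly worse (loss €85).
€605: inside the interval → strictly worse (loss €177).
€564: inside the interval → strictly worse (loss €136).
€634: inside the interval → strictly worse (loss €206).
€748: above both → same outcome either way.
€680: inside the interval → strictly worse (loss €252).
Count: 6.

6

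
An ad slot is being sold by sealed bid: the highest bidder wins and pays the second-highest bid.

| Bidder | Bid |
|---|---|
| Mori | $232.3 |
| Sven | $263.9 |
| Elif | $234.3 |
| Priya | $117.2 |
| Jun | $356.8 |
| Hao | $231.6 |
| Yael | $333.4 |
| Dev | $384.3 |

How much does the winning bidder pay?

Highest bid: Dev at $384.3, so Dev wins.
Second-highest bid: Jun at $356.8 — that is the price the winner pays.

$356.8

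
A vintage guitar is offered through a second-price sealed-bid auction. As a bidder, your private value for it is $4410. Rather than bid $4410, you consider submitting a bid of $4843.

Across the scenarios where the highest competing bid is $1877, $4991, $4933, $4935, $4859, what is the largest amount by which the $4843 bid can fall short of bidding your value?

$0

$1877: same outcome either way → loss $0.
$4991: same outcome either way → loss $0.
$4933: same outcome either way → loss $0.
$4935: same outcome either way → loss $0.
$4859: same outcome either way → loss $0.
Maximum loss: $0.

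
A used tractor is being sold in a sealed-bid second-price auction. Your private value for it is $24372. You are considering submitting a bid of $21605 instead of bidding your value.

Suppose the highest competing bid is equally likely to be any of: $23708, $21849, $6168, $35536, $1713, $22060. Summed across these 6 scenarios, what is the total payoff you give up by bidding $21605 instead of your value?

The deviation costs you only when the competing bid falls strictly between $21605 and $24372; elsewhere both bids give the same outcome.
$23708: truthful payoff $664, deviation payoff $0 → loss $664.
$21849: truthful payoff $2523, deviation payoff $0 → loss $2523.
$6168: outcomes coincide → loss $0.
$35536: outcomes coincide → loss $0.
$1713: outcomes coincide → loss $0.
$22060: truthful payoff $2312, deviation payoff $0 → loss $2312.
Total loss = $664 + $2523 + $2312 = $5499.
Truthful bidding weakly dominates here: raising your bid can only win items priced above your value, and lowering it can only forfeit items priced below.

$5499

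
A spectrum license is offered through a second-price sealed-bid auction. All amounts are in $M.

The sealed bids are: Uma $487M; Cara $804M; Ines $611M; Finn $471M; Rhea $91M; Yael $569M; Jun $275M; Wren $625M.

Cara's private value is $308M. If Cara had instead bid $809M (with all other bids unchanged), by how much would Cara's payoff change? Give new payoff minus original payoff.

$0M

The highest bid among the other bidders is $625M; Cara's bid doesn't change that.
Original bid $804M: Cara is highest, pays the top rival bid $625M; payoff $308M − $625M = −$317M.
Alternative bid $809M: Cara is highest, pays the top rival bid $625M; payoff $308M − $625M = −$317M.
Change in payoff = −$317M − (−$317M) = $0M.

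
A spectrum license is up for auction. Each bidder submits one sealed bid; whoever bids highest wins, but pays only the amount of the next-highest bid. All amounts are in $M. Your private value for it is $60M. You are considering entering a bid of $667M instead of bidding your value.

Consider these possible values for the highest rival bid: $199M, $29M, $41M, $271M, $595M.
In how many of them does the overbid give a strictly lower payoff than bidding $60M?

3

The deviation hurts exactly when the highest competing bid lies strictly between $60M and $667M — overbidding then wins at a price above your value.
$199M: inside the interval → strictly worse (loss $139M).
$29M: below both → same outcome either way.
$41M: below both → same outcome either way.
$271M: inside the interval → strictly worse (loss $211M).
$595M: inside the interval → strictly worse (loss $535M).
Count: 3.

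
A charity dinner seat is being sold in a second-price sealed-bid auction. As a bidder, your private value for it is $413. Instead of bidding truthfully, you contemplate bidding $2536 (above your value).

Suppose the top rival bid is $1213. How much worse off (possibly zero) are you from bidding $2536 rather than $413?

Bidding your value $413: you lose (since $413 < $1213). Payoff $0.
Bidding $2536: you win and pay $1213. Payoff $413 − $1213 = −$800.
The competing bid $1213 lies between your value and your inflated bid, so overbidding wins an item priced above your value.
Loss from deviating = $0 − (−$800) = $800.

$800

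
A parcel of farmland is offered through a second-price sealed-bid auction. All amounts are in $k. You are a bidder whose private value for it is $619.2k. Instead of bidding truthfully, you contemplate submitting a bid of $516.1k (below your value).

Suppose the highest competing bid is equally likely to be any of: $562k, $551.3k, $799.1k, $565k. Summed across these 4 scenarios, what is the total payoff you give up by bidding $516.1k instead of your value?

The deviation costs you only when the competing bid falls strictly between $516.1k and $619.2k; elsewhere both bids give the same outcome.
$562k: truthful payoff $57.2k, deviation payoff $0k → loss $57.2k.
$551.3k: truthful payoff $67.9k, deviation payoff $0k → loss $67.9k.
$799.1k: outcomes coincide → loss $0k.
$565k: truthful payoff $54.2k, deviation payoff $0k → loss $54.2k.
Total loss = $57.2k + $67.9k + $54.2k = $179.3k.
In a second-price auction your bid sets only whether you win, not what you pay, so bidding your true value is weakly dominant.

$179.3k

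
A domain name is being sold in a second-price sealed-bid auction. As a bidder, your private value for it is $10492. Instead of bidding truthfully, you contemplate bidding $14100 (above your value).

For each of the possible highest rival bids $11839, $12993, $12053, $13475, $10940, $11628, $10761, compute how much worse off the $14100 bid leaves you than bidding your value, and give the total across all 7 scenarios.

$10245

The deviation costs you only when the competing bid falls strictly between $10492 and $14100; elsewhere both bids give the same outcome.
$11839: truthful payoff $0, deviation payoff −$1347 → loss $1347.
$12993: truthful payoff $0, deviation payoff −$2501 → loss $2501.
$12053: truthful payoff $0, deviation payoff −$1561 → loss $1561.
$13475: truthful payoff $0, deviation payoff −$2983 → loss $2983.
$10940: truthful payoff $0, deviation payoff −$448 → loss $448.
$11628: truthful payoff $0, deviation payoff −$1136 → loss $1136.
$10761: truthful payoff $0, deviation payoff −$269 → loss $269.
Total loss = $1347 + $2501 + $1561 + $2983 + $448 + $1136 + $269 = $10245.
In a second-price auction your bid sets only whether you win, not what you pay, so bidding your true value is weakly dominant.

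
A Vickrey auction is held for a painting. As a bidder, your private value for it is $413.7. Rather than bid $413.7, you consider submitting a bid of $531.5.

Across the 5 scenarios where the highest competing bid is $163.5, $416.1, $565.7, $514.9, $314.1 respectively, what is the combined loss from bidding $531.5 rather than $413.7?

$103.6

The deviation costs you only when the competing bid falls strictly between $413.7 and $531.5; elsewhere both bids give the same outcome.
$163.5: outcomes coincide → loss $0.
$416.1: truthful payoff $0, deviation payoff −$2.4 → loss $2.4.
$565.7: outcomes coincide → loss $0.
$514.9: truthful payoff $0, deviation payoff −$101.2 → loss $101.2.
$314.1: outcomes coincide → loss $0.
Total loss = $2.4 + $101.2 = $103.6.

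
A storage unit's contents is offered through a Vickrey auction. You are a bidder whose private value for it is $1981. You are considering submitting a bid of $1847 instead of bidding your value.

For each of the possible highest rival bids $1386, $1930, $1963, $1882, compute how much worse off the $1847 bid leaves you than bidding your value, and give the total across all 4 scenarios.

$168

The deviation costs you only when the competing bid falls strictly between $1847 and $1981; elsewhere both bids give the same outcome.
$1386: outcomes coincide → loss $0.
$1930: truthful payoff $51, deviation payoff $0 → loss $51.
$1963: truthful payoff $18, deviation payoff $0 → loss $18.
$1882: truthful payoff $99, deviation payoff $0 → loss $99.
Total loss = $51 + $18 + $99 = $168.
In a second-price auction your bid sets only whether you win, not what you pay, so bidding your true value is weakly dominant.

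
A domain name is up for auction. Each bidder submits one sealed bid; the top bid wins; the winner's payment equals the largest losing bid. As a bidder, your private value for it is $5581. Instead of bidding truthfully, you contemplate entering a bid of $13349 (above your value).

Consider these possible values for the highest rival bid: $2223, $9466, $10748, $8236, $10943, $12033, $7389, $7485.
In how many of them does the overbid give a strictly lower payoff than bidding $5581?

7

The deviation hurts exactly when the highest competing bid lies strictly between $5581 and $13349 — overbidding then wins at a price above your value.
$2223: below both → same outcome either way.
$9466: inside the interval → strictly worse (loss $3885).
$10748: inside the interval → strictly worse (loss $5167).
$8236: inside the interval → strictly worse (loss $2655).
$10943: inside the interval → strictly worse (loss $5362).
$12033: inside the interval → strictly worse (loss $6452).
$7389: inside the interval → strictly worse (loss $1808).
$7485: inside the interval → strictly worse (loss $1904).
Count: 7.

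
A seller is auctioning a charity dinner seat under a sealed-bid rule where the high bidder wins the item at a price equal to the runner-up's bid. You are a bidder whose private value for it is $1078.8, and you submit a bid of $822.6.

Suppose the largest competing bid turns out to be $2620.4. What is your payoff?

Your bid $822.6 is below the highest competing bid $2620.4, so you lose.
A losing bidder pays nothing and receives nothing: payoff = $0.

$0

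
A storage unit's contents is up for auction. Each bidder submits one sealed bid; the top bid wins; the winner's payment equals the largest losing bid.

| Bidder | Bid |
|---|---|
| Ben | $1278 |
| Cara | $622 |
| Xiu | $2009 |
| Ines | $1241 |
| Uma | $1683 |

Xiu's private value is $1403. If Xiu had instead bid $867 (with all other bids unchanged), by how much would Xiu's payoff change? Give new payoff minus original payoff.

$280

The highest bid among the other bidders is $1683; Xiu's bid doesn't change that.
Original bid $2009: Xiu is highest, pays the top rival bid $1683; payoff $1403 − $1683 = −$280.
Alternative bid $867: Xiu is not highest (top rival bid is $1683); payoff $0.
Change in payoff = $0 − (−$280) = $280.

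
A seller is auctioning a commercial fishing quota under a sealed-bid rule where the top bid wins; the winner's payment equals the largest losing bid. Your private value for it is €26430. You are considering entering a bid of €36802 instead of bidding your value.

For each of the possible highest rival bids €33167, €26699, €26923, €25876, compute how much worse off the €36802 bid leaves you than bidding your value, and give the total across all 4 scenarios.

€7499

The deviation costs you only when the competing bid falls strictly between €26430 and €36802; elsewhere both bids give the same outcome.
€33167: truthful payoff €0, deviation payoff −€6737 → loss €6737.
€26699: truthful payoff €0, deviation payoff −€269 → loss €269.
€26923: truthful payoff €0, deviation payoff −€493 → loss €493.
€25876: outcomes coincide → loss €0.
Total loss = €6737 + €269 + €493 = €7499.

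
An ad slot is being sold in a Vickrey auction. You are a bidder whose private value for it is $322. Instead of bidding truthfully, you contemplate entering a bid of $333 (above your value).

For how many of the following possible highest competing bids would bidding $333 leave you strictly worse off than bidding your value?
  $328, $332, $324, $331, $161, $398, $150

The deviation hurts exactly when the highest competing bid lies strictly between $322 and $333 — overbidding then wins at a price above your value.
$328: inside the interval → strictly worse (loss $6).
$332: inside the interval → strictly worse (loss $10).
$324: inside the interval → strictly worse (loss $2).
$331: inside the interval → strictly worse (loss $9).
$161: below both → same outcome either way.
$398: above both → same outcome either way.
$150: below both → same outcome either way.
Count: 4.

4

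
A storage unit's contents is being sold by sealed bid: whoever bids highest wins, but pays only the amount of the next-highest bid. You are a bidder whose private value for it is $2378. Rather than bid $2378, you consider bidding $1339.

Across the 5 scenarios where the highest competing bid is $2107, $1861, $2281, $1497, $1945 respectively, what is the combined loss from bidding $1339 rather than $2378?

The deviation costs you only when the competing bid falls strictly between $1339 and $2378; elsewhere both bids give the same outcome.
$2107: truthful payoff $271, deviation payoff $0 → loss $271.
$1861: truthful payoff $517, deviation payoff $0 → loss $517.
$2281: truthful payoff $97, deviation payoff $0 → loss $97.
$1497: truthful payoff $881, deviation payoff $0 → loss $881.
$1945: truthful payoff $433, deviation payoff $0 → loss $433.
Total loss = $271 + $517 + $97 + $881 + $433 = $2199.

$2199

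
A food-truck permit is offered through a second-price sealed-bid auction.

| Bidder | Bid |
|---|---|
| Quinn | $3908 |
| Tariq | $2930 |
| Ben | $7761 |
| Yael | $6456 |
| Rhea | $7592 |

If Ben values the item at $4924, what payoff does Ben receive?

Highest bid: Ben at $7761, so Ben wins.
Second-highest bid: Rhea at $7592 — that is the price the winner pays.
Ben's payoff = value − price = $4924 − $7592 = −$2668.

−$2668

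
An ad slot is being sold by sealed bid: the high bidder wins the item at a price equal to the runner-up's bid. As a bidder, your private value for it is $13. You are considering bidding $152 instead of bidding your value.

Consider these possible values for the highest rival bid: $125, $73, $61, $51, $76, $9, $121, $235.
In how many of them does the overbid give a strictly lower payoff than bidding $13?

6

The deviation hurts exactly when the highest competing bid lies strictly between $13 and $152 — overbidding then wins at a price above your value.
$125: inside the interval → strictly worse (loss $112).
$73: inside the interval → strictly worse (loss $60).
$61: inside the interval → strictly worse (loss $48).
$51: inside the interval → strictly worse (loss $38).
$76: inside the interval → strictly worse (loss $63).
$9: below both → same outcome either way.
$121: inside the interval → strictly worse (loss $108).
$235: above both → same outcome either way.
Count: 6.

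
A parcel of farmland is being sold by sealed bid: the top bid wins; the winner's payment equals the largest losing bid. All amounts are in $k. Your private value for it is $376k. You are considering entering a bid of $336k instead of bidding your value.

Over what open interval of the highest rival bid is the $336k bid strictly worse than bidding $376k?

($336k, $376k)

If the competing bid is below $336k, both bids win at the same price — no difference.
If it is above $376k, both bids lose — no difference.
If it lies strictly between $336k and $376k, bidding your value wins at a price below your value (positive payoff) while bidding $336k loses (payoff 0).
So the deviation strictly hurts on the open interval ($336k, $376k).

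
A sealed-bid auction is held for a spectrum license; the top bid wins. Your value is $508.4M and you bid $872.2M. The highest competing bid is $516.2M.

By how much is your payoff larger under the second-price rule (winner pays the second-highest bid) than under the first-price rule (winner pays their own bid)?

You have the highest bid, so you win under either rule.
Second-price: pay $516.2M → payoff −$7.8M.
First-price: pay your own bid $872.2M → payoff −$363.8M.
Difference = −$7.8M − (−$363.8M) = $356M.

$356M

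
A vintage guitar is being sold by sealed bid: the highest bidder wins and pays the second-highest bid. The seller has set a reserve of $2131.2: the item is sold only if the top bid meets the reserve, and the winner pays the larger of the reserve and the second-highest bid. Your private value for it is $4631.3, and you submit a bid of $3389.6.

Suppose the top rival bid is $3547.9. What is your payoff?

$0

Your bid $3389.6 is below the highest competing bid $3547.9, so you lose. Payoff $0.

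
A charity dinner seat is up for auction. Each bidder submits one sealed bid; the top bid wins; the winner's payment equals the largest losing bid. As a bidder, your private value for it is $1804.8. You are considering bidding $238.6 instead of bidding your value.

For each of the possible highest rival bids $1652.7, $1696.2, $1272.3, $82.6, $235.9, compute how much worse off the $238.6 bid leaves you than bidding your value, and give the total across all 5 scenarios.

$793.2

The deviation costs you only when the competing bid falls strictly between $238.6 and $1804.8; elsewhere both bids give the same outcome.
$1652.7: truthful payoff $152.1, deviation payoff $0 → loss $152.1.
$1696.2: truthful payoff $108.6, deviation payoff $0 → loss $108.6.
$1272.3: truthful payoff $532.5, deviation payoff $0 → loss $532.5.
$82.6: outcomes coincide → loss $0.
$235.9: outcomes coincide → loss $0.
Total loss = $152.1 + $108.6 + $532.5 = $793.2.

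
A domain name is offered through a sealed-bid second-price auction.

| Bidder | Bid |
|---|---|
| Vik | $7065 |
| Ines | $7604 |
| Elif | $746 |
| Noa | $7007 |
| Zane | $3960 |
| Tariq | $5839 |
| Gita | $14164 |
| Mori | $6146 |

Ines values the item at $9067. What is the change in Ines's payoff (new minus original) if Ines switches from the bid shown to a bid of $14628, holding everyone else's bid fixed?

−$5097

The highest bid among the other bidders is $14164; Ines's bid doesn't change that.
Original bid $7604: Ines is not highest (top rival bid is $14164); payoff $0.
Alternative bid $14628: Ines is highest, pays the top rival bid $14164; payoff $9067 − $14164 = −$5097.
Change in payoff = −$5097 − ($0) = −$5097.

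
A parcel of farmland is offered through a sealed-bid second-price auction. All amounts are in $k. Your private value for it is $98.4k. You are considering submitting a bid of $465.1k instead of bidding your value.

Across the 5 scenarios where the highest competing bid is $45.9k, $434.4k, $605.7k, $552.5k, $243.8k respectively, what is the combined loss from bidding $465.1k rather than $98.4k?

The deviation costs you only when the competing bid falls strictly between $98.4k and $465.1k; elsewhere both bids give the same outcome.
$45.9k: outcomes coincide → loss $0k.
$434.4k: truthful payoff $0k, deviation payoff −$336k → loss $336k.
$605.7k: outcomes coincide → loss $0k.
$552.5k: outcomes coincide → loss $0k.
$243.8k: truthful payoff $0k, deviation payoff −$145.4k → loss $145.4k.
Total loss = $336k + $145.4k = $481.4k.

$481.4k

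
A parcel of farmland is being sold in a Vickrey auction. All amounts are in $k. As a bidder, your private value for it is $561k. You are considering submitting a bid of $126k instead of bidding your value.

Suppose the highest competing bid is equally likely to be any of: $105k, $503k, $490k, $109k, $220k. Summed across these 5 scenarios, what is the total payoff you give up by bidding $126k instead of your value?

The deviation costs you only when the competing bid falls strictly between $126k and $561k; elsewhere both bids give the same outcome.
$105k: outcomes coincide → loss $0k.
$503k: truthful payoff $58k, deviation payoff $0k → loss $58k.
$490k: truthful payoff $71k, deviation payoff $0k → loss $71k.
$109k: outcomes coincide → loss $0k.
$220k: truthful payoff $341k, deviation payoff $0k → loss $341k.
Total loss = $58k + $71k + $341k = $470k.

$470k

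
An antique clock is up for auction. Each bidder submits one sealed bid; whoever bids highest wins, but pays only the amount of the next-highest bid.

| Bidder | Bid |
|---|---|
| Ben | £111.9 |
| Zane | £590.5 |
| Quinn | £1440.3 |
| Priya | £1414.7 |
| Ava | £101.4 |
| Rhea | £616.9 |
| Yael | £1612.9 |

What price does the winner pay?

£1440.3

Highest bid: Yael at £1612.9, so Yael wins.
Second-highest bid: Quinn at £1440.3 — that is the price the winner pays.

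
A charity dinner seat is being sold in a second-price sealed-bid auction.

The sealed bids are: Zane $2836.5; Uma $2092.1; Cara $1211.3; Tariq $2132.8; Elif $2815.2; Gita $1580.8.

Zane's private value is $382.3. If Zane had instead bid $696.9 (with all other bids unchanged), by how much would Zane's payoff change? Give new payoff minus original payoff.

The highest bid among the other bidders is $2815.2; Zane's bid doesn't change that.
Original bid $2836.5: Zane is highest, pays the top rival bid $2815.2; payoff $382.3 − $2815.2 = −$2432.9.
Alternative bid $696.9: Zane is not highest (top rival bid is $2815.2); payoff $0.
Change in payoff = $0 − (−$2432.9) = $2432.9.

$2432.9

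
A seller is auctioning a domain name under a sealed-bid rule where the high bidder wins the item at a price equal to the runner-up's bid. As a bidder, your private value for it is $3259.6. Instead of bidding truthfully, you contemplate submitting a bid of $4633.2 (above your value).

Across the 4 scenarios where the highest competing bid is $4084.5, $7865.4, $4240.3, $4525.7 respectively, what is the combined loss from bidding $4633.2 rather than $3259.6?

The deviation costs you only when the competing bid falls strictly between $3259.6 and $4633.2; elsewhere both bids give the same outcome.
$4084.5: truthful payoff $0, deviation payoff −$824.9 → loss $824.9.
$7865.4: outcomes coincide → loss $0.
$4240.3: truthful payoff $0, deviation payoff −$980.7 → loss $980.7.
$4525.7: truthful payoff $0, deviation payoff −$1266.1 → loss $1266.1.
Total loss = $824.9 + $980.7 + $1266.1 = $3071.7.

$3071.7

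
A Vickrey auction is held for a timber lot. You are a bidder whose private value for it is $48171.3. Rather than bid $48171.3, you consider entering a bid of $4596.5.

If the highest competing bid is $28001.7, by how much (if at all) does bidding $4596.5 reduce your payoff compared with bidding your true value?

Bidding your value $48171.3: you win (since $48171.3 > $28001.7) and pay $28001.7. Payoff $20169.6.
Bidding $4596.5: you lose. Payoff $0.
The competing bid $28001.7 lies between your shaded bid and your value, so underbidding forfeits an item you could have won at a profitable price.
Loss from deviating = $20169.6 − ($0) = $20169.6.

$20169.6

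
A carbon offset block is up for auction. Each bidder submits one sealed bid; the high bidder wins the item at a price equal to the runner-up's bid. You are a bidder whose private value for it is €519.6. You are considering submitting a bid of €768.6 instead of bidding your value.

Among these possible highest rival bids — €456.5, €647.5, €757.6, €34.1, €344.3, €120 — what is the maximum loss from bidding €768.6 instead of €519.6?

€238

€456.5: same outcome either way → loss €0.
€647.5: truthful gives €0, deviation gives −€127.9 → loss €127.9.
€757.6: truthful gives €0, deviation gives −€238 → loss €238.
€34.1: same outcome either way → loss €0.
€344.3: same outcome either way → loss €0.
€120: same outcome either way → loss €0.
Maximum loss: €238.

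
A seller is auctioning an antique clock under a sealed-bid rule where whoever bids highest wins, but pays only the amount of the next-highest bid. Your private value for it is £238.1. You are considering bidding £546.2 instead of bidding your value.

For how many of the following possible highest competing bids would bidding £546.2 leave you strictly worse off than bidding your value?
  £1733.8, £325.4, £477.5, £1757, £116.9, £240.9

The deviation hurts exactly when the highest competing bid lies strictly between £238.1 and £546.2 — overbidding then wins at a price above your value.
£1733.8: above both → same outcome either way.
£325.4: inside the interval → strictly worse (loss £87.3).
£477.5: inside the interval → strictly worse (loss £239.4).
£1757: above both → same outcome either way.
£116.9: below both → same outcome either way.
£240.9: inside the interval → strictly worse (loss £2.8).
Count: 3.

3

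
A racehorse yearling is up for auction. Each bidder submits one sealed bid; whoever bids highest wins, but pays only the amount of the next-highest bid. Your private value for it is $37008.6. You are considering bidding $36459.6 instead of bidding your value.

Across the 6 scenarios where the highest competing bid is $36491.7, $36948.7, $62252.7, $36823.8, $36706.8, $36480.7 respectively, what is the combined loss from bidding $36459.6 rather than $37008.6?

$1591.3

The deviation costs you only when the competing bid falls strictly between $36459.6 and $37008.6; elsewhere both bids give the same outcome.
$36491.7: truthful payoff $516.9, deviation payoff $0 → loss $516.9.
$36948.7: truthful payoff $59.9, deviation payoff $0 → loss $59.9.
$62252.7: outcomes coincide → loss $0.
$36823.8: truthful payoff $184.8, deviation payoff $0 → loss $184.8.
$36706.8: truthful payoff $301.8, deviation payoff $0 → loss $301.8.
$36480.7: truthful payoff $527.9, deviation payoff $0 → loss $527.9.
Total loss = $516.9 + $59.9 + $184.8 + $301.8 + $527.9 = $1591.3.
Truthful bidding weakly dominates here: raising your bid can only win items priced above your value, and lowering it can only forfeit items priced below.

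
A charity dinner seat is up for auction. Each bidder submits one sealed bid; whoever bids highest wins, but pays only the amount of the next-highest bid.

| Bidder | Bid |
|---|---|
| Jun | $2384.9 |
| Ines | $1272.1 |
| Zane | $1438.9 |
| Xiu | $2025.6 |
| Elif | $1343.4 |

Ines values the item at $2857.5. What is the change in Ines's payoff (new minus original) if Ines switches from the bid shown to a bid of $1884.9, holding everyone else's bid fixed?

The highest bid among the other bidders is $2384.9; Ines's bid doesn't change that.
Original bid $1272.1: Ines is not highest (top rival bid is $2384.9); payoff $0.
Alternative bid $1884.9: Ines is not highest (top rival bid is $2384.9); payoff $0.
Change in payoff = $0 − ($0) = $0.

$0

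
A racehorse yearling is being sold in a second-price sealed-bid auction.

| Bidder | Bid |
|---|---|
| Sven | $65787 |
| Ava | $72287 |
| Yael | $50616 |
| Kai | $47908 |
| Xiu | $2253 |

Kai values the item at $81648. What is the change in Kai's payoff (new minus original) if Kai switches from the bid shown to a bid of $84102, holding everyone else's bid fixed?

The highest bid among the other bidders is $72287; Kai's bid doesn't change that.
Original bid $47908: Kai is not highest (top rival bid is $72287); payoff $0.
Alternative bid $84102: Kai is highest, pays the top rival bid $72287; payoff $81648 − $72287 = $9361.
Change in payoff = $9361 − ($0) = $9361.

$9361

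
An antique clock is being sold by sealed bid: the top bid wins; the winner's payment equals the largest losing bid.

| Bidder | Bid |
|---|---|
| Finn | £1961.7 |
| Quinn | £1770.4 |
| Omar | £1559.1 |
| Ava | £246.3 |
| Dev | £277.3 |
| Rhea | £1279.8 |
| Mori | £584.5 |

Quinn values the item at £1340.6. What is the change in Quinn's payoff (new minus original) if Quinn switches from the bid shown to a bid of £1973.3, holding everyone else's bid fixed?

The highest bid among the other bidders is £1961.7; Quinn's bid doesn't change that.
Original bid £1770.4: Quinn is not highest (top rival bid is £1961.7); payoff £0.
Alternative bid £1973.3: Quinn is highest, pays the top rival bid £1961.7; payoff £1340.6 − £1961.7 = −£621.1.
Change in payoff = −£621.1 − (£0) = −£621.1.

−£621.1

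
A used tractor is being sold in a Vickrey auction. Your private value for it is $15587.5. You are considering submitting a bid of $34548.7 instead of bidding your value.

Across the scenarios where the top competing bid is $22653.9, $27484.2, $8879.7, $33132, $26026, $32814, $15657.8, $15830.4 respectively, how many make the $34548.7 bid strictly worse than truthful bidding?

The deviation hurts exactly when the highest competing bid lies strictly between $15587.5 and $34548.7 — overbidding then wins at a price above your value.
$22653.9: inside the interval → strictly worse (loss $7066.4).
$27484.2: inside the interval → strictly worse (loss $11896.7).
$8879.7: below both → same outcome either way.
$33132: inside the interval → strictly worse (loss $17544.5).
$26026: inside the interval → strictly worse (loss $10438.5).
$32814: inside the interval → strictly worse (loss $17226.5).
$15657.8: inside the interval → strictly worse (loss $70.3).
$15830.4: inside the interval → strictly worse (loss $242.9).
Count: 7.

7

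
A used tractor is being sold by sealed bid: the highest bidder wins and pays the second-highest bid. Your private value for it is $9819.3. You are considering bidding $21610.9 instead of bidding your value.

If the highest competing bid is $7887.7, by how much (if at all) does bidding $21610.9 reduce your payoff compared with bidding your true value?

$0

Bidding your value $9819.3: you win (since $9819.3 > $7887.7) and pay $7887.7. Payoff $1931.6.
Bidding $21610.9: you win and pay $7887.7. Payoff $9819.3 − $7887.7 = $1931.6.
Difference = $1931.6 − $1931.6 = $0; both bids lead to the same outcome because the competing bid is below both your value and your alternative bid.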